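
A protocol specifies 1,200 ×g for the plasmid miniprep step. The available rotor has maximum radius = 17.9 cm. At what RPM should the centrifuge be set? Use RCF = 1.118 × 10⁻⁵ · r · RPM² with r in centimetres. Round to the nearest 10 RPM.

1,200 = 1.118 × 10⁻⁵ × 17.9 × N²
N² = 1,200 / (20.0122 × 10⁻⁵) = 5,996,342
N ≈ √5,996,342 ≈ 2,448.7

N ≈ 2450 RPM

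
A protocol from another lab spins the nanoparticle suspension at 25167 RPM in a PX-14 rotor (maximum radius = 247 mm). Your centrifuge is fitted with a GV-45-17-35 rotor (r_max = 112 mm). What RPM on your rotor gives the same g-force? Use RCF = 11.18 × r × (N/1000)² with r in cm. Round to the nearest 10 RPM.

Original rotor: r = 247 mm = 24.7 cm
RCF_original = 11.18 × 24.7 × (25.167)² = 11.18 × 24.7 × 633.377889 ≈ 174,904.8 × g
Your rotor: r = 112 mm = 11.2 cm
174,904.8 = 11.18 × 11.2 × (N/1000)²
(N/1000)² = 174,904.8 / 125.216 = 1396.825
N = 1000 × √1396.825 ≈ 37,374.1

37370 RPM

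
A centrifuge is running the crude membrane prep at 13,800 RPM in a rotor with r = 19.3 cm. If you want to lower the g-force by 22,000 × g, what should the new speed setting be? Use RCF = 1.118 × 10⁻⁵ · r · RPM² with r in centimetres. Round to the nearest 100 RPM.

Current RCF = 1.118 × 10⁻⁵ × 19.3 × (13800)² = 1.118 × 10⁻⁵ × 19.3 × 190,440,000 ≈ 41,092 × g
Target RCF = 41,092 − 22,000 = 19,092 × g
N² = 19,092 / (21.5774 × 10⁻⁵) = 88,481,467
N ≈ √88,481,467 ≈ 9,406.5

9400 RPM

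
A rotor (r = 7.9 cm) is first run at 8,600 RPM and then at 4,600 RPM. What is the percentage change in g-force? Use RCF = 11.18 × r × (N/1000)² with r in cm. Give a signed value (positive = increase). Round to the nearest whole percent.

RCF ∝ N², so the ratio is (4600/8600)² = (0.534884)² = 0.2861.
Change = 0.2861 − 1 = -0.7139 → -71.4%.

-71%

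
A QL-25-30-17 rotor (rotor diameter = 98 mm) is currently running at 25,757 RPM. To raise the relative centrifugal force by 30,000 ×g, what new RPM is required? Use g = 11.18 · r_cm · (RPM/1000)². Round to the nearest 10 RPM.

r = 98 mm / 2 = 49 mm = 4.9 cm
Current RCF = 11.18 × 4.9 × (25.757)² = 11.18 × 4.9 × 663.423049 ≈ 36,343.6 × g
Target RCF = 36,343.6 + 30,000 = 66,343.6 × g
(N/1000)² = 66,343.6 / 54.782 = 1211.047
N = 1000 × √1211.047 ≈ 34,800.1

≈ 34800 RPM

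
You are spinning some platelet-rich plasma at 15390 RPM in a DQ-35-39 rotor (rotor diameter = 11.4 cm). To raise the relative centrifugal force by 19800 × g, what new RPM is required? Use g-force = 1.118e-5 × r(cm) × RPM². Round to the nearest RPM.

r = 11.4 / 2 = 5.7 cm
Current RCF = 1.118 × 10⁻⁵ × 5.7 × (15390)² = 1.118 × 10⁻⁵ × 5.7 × 236,852,100 ≈ 15,093.6 × g
Target RCF = 15,093.6 + 19,800 = 34,893.6 × g
N² = 34,893.6 / (6.3726 × 10⁻⁵) = 547,556,727
N ≈ √547,556,727 ≈ 23,399.9

≈ 23400 RPM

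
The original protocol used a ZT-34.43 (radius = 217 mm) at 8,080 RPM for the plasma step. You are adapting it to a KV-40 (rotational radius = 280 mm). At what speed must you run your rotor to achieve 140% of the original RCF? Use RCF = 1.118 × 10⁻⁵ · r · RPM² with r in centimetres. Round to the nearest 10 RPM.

8420 RPM

Original rotor: r = 217 mm = 21.7 cm
RCF_original = 1.118 × 10⁻⁵ × 21.7 × (8080)² = 1.118 × 10⁻⁵ × 21.7 × 65,286,400 ≈ 15,838.9 × g
Target RCF = 1.4 × 15,838.9 ≈ 22,174.5 × g
Your rotor: r = 280 mm = 28.0 cm
22,174.5 = 1.118 × 10⁻⁵ × 28 × N²
N² = 22,174.5 / (31.304 × 10⁻⁵) = 70,835,995
N ≈ √70,835,995 ≈ 8,416.4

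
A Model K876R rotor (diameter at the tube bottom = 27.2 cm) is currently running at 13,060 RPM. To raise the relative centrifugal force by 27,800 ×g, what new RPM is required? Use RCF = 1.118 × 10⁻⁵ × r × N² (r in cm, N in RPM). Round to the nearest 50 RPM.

r = 27.2 / 2 = 13.6 cm
Current RCF = 1.118 × 10⁻⁵ × 13.6 × (13060)² = 1.118 × 10⁻⁵ × 13.6 × 170,563,600 ≈ 25,933.9 × g
Target RCF = 25,933.9 + 27,800 = 53,733.9 × g
N² = 53,733.9 / (15.2048 × 10⁻⁵) = 353,400,900
N ≈ √353,400,900 ≈ 18,799.0

N₂ ≈ 18800 RPM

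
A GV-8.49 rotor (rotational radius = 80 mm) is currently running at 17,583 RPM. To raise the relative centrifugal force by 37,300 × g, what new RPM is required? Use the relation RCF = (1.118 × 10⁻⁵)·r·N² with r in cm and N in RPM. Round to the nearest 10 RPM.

N₂ ≈ 26950 RPM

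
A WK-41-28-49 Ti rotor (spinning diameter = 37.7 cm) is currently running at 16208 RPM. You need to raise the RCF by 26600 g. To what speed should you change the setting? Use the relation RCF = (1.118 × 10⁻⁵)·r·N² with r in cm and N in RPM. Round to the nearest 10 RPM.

r = 37.7 / 2 = 18.85 cm
Current RCF = 1.118 × 10⁻⁵ × 18.85 × (16208)² = 1.118 × 10⁻⁵ × 18.85 × 262,699,264 ≈ 55,362 × g
Target RCF = 55,362 + 26,600 = 81,962 × g
N² = 81,962 / (21.0743 × 10⁻⁵) = 388,919,205
N ≈ √388,919,205 ≈ 19,721.0

19720 RPM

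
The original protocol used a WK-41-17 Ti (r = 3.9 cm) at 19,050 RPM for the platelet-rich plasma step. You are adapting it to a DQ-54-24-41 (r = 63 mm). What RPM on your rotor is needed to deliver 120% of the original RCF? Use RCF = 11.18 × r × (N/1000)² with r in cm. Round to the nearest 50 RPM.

≈ 16400 RPM

RCF = 11.18 × r × (N/1000)²
RCF_original = 11.18 × 3.9 × (19.05)² = 11.18 × 3.9 × 362.9025 ≈ 15,823.3 × g
Target RCF = 1.2 × 15,823.3 ≈ 18,988 × g
Your rotor: r = 63 mm = 6.3 cm
18,988 = 11.18 × 6.3 × (N/1000)²
(N/1000)² = 18,988 / 70.434 = 269.5857
N = 1000 × √269.5857 ≈ 16,419.1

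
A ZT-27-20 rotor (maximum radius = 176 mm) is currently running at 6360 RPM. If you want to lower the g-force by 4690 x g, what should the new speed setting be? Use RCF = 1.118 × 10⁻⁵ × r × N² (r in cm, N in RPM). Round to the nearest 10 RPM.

r = 176 mm = 17.6 cm
Current RCF = 1.118 × 10⁻⁵ × 17.6 × (6360)² = 1.118 × 10⁻⁵ × 17.6 × 40,449,600 ≈ 7,959.2 × g
Target RCF = 7,959.2 − 4,690 = 3,269.2 × g
N² = 3,269.2 / (19.6768 × 10⁻⁵) = 16,614,490
N ≈ √16,614,490 ≈ 4,076.1

4080 RPM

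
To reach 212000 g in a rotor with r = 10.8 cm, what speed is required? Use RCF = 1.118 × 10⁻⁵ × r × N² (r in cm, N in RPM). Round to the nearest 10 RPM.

≈ 41900 RPM

RCF = 1.118 × 10⁻⁵ × r × N²
212,000 = 1.118 × 10⁻⁵ × 10.8 × N²
N² = 212,000 / (12.0744 × 10⁻⁵) = 1,755,780,826
N ≈ √1,755,780,826 ≈ 41,902.0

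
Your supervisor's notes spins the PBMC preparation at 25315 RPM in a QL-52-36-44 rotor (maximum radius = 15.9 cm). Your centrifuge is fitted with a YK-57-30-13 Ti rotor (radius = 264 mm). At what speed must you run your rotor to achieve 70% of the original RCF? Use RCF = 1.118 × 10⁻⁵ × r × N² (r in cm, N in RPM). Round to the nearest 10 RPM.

16440 RPM

RCF = 1.118 × 10⁻⁵ × r × N²
RCF_original = 1.118 × 10⁻⁵ × 15.9 × (25315)² = 1.118 × 10⁻⁵ × 15.9 × 640,849,225 ≈ 113,918.6 × g
Target RCF = 0.7 × 113,918.6 ≈ 79,743 × g
Your rotor: r = 264 mm = 26.4 cm
79,743 = 1.118 × 10⁻⁵ × 26.4 × N²
N² = 79,743 / (29.5152 × 10⁻⁵) = 270,176,045
N ≈ √270,176,045 ≈ 16,437.0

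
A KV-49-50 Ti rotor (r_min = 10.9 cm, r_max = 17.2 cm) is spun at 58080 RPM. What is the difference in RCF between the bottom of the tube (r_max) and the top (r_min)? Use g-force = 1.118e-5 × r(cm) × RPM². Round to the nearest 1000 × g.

238000 × g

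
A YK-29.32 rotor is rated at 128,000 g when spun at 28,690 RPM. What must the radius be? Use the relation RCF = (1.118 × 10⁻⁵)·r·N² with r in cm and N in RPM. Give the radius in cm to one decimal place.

r ≈ 13.9 cm

128000 = 1.118 × 10⁻⁵ × r × (28690)²
r = 128000 / (1.118 × 10⁻⁵ × 823,116,100) = 128000 / 9202.438 ≈ 13.909 cm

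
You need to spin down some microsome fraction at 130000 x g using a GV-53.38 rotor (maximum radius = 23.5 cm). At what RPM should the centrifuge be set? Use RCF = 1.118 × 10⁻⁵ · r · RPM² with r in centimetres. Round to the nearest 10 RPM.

130,000 = 1.118 × 10⁻⁵ × 23.5 × N²
N² = 130,000 / (26.273 × 10⁻⁵) = 494,804,552
N ≈ √494,804,552 ≈ 22,244.2

N ≈ 22240 RPM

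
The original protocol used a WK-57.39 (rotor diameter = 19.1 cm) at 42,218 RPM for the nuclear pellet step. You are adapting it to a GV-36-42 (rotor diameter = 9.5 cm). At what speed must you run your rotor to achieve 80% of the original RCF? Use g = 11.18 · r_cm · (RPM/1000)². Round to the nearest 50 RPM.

Original rotor: r = 19.1 / 2 = 9.55 cm
RCF_original = 11.18 × 9.55 × (42.218)² = 11.18 × 9.55 × 1,782.359524 ≈ 190,300.7 × g
Target RCF = 0.8 × 190,300.7 ≈ 152,240.6 × g
Your rotor: r = 9.5 / 2 = 4.75 cm
152,240.6 = 11.18 × 4.75 × (N/1000)²
(N/1000)² = 152,240.6 / 53.105 = 2866.785
N = 1000 × √2866.785 ≈ 53,542.4

53550 RPM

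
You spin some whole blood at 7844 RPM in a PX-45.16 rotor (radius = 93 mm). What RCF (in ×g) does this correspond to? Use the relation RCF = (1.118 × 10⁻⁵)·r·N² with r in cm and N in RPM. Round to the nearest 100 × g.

r = 93 mm = 9.3 cm
RCF = 1.118 × 10⁻⁵ × 9.3 × (7844)² = 1.118 × 10⁻⁵ × 9.3 × 61,528,336 ≈ 6,397.3 × g

RCF ≈ 6400 ×g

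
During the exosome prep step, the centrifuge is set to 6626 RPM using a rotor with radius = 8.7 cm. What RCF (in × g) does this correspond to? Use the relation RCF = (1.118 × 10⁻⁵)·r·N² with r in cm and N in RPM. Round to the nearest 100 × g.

RCF = 1.118 × 10⁻⁵ × 8.7 × (6626)² = 1.118 × 10⁻⁵ × 8.7 × 43,903,876 ≈ 4,270.4 × g

4300 × g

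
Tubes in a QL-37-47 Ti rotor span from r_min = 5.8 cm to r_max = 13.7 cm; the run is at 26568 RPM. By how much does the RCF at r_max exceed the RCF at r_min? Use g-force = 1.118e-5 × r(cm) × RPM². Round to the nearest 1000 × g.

62000 x g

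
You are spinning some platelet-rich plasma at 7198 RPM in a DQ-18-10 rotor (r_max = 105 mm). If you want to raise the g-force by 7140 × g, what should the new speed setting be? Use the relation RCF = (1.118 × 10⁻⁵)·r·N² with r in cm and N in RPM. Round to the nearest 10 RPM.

r = 105 mm = 10.5 cm
Current RCF = 1.118 × 10⁻⁵ × 10.5 × (7198)² = 1.118 × 10⁻⁵ × 10.5 × 51,811,204 ≈ 6,082.1 × g
Target RCF = 6,082.1 + 7,140 = 13,222.1 × g
N² = 13,222.1 / (11.739 × 10⁻⁵) = 112,633,955
N ≈ √112,633,955 ≈ 10,612.9

N₂ ≈ 10610 RPM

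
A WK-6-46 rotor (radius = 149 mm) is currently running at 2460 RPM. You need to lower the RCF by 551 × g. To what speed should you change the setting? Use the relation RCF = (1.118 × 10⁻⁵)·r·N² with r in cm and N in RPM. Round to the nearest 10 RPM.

r = 149 mm = 14.9 cm
Current RCF = 1.118 × 10⁻⁵ × 14.9 × (2460)² = 1.118 × 10⁻⁵ × 14.9 × 6,051,600 ≈ 1,008.1 × g
Target RCF = 1,008.1 − 551 = 457.1 × g
N² = 457.1 / (16.6582 × 10⁻⁵) = 2,743,994
N ≈ √2,743,994 ≈ 1,656.5

1660 RPM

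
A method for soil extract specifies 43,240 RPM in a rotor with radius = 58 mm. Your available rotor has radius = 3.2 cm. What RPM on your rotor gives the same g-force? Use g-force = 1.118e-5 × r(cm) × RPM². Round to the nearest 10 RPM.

58210 RPM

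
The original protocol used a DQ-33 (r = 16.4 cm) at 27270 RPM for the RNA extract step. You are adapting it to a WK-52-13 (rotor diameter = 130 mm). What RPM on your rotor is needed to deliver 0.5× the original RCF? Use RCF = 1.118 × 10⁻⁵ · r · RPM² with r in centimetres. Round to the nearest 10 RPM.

30630 RPM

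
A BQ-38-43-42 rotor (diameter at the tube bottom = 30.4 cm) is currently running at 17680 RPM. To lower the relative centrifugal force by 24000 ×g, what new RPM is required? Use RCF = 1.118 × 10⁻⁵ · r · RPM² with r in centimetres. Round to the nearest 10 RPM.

r = 30.4 / 2 = 15.2 cm
Current RCF = 1.118 × 10⁻⁵ × 15.2 × (17680)² = 1.118 × 10⁻⁵ × 15.2 × 312,582,400 ≈ 53,119 × g
Target RCF = 53,119 − 24,000 = 29,119 × g
N² = 29,119 / (16.9936 × 10⁻⁵) = 171,352,745
N ≈ √171,352,745 ≈ 13,090.2

13090 RPM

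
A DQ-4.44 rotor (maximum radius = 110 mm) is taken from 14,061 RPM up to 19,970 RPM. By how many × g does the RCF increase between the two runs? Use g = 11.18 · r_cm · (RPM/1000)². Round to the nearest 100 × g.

24700 × g

r = 110 mm = 11.0 cm
RCF₁ = 11.18 × 11 × (14.061)² = 11.18 × 11 × 197.711721 ≈ 24,314.6 × g
RCF₂ = 11.18 × 11 × (19.97)² = 11.18 × 11 × 398.8009 ≈ 49,044.5 × g
Increase = 49,044.5 − 24,314.6 = 24,729.9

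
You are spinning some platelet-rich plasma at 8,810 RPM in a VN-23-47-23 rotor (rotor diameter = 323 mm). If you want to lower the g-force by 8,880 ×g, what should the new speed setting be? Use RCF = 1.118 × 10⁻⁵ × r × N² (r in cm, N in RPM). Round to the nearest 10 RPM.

r = 323 mm / 2 = 161.5 mm = 16.15 cm
Current RCF = 1.118 × 10⁻⁵ × 16.15 × (8810)² = 1.118 × 10⁻⁵ × 16.15 × 77,616,100 ≈ 14,014.1 × g
Target RCF = 14,014.1 − 8,880 = 5,134.1 × g
N² = 5,134.1 / (18.0557 × 10⁻⁵) = 28,434,788
N ≈ √28,434,788 ≈ 5,332.4

≈ 5330 RPM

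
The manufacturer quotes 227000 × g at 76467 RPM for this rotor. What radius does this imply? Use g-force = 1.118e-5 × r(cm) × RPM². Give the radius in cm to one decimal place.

≈ 3.5 cm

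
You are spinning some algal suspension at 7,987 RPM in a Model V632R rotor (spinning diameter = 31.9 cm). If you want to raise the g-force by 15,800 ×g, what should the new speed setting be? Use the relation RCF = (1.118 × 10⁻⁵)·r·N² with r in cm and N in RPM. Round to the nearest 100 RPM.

r = 31.9 / 2 = 15.95 cm
Current RCF = 1.118 × 10⁻⁵ × 15.95 × (7987)² = 1.118 × 10⁻⁵ × 15.95 × 63,792,169 ≈ 11,375.5 × g
Target RCF = 11,375.5 + 15,800 = 27,175.5 × g
N² = 27,175.5 / (17.8321 × 10⁻⁵) = 152,396,521
N ≈ √152,396,521 ≈ 12,344.9

12300 RPM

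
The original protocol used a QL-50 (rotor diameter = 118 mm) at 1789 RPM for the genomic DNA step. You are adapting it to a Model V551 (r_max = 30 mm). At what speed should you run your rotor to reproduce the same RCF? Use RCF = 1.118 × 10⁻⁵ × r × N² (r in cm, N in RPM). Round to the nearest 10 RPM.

Original rotor: r = 118 mm / 2 = 59 mm = 5.9 cm
RCF_original = 1.118 × 10⁻⁵ × 5.9 × (1789)² = 1.118 × 10⁻⁵ × 5.9 × 3,200,521 ≈ 211.1 × g
Your rotor: r = 30 mm = 3.0 cm
211.1 = 1.118 × 10⁻⁵ × 3 × N²
N² = 211.1 / (3.354 × 10⁻⁵) = 6,293,977
N ≈ √6,293,977 ≈ 2,508.8

2510 RPM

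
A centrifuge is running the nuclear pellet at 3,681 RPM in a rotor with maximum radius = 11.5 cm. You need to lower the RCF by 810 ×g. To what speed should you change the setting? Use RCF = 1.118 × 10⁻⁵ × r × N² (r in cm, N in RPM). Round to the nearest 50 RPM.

≈ 2700 RPM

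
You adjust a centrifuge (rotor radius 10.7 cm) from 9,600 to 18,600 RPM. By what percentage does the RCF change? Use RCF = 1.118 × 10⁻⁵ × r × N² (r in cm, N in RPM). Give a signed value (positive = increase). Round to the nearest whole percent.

+275%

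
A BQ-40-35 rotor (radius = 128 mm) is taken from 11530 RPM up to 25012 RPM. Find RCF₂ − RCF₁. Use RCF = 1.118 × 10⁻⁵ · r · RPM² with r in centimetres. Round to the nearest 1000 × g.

r = 128 mm = 12.8 cm
RCF₁ = 1.118 × 10⁻⁵ × 12.8 × (11530)² = 1.118 × 10⁻⁵ × 12.8 × 132,940,900 ≈ 19,024.4 × g
RCF₂ = 1.118 × 10⁻⁵ × 12.8 × (25012)² = 1.118 × 10⁻⁵ × 12.8 × 625,600,144 ≈ 89,525.9 × g
Increase = 89,525.9 − 19,024.4 = 70,501.5

≈ 71000 x g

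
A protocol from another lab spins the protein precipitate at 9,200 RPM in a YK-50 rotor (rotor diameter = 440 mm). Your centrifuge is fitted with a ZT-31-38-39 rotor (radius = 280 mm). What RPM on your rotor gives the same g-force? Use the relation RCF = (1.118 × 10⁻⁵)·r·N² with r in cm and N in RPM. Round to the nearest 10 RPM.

Original rotor: r = 440 mm / 2 = 220 mm = 22 cm
RCF_original = 1.118 × 10⁻⁵ × 22 × (9200)² = 1.118 × 10⁻⁵ × 22 × 84,640,000 ≈ 20,818.1 × g
Your rotor: r = 280 mm = 28.0 cm
20,818.1 = 1.118 × 10⁻⁵ × 28 × N²
N² = 20,818.1 / (31.304 × 10⁻⁵) = 66,503,003
N ≈ √66,503,003 ≈ 8,154.9

≈ 8150 RPM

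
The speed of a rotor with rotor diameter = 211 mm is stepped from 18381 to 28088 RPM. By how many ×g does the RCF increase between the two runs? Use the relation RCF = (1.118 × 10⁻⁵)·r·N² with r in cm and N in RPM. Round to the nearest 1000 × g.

53000 ×g

r = 211 mm / 2 = 105.5 mm = 10.55 cm
RCF₁ = 1.118 × 10⁻⁵ × 10.55 × (18381)² = 1.118 × 10⁻⁵ × 10.55 × 337,861,161 ≈ 39,850.4 × g
RCF₂ = 1.118 × 10⁻⁵ × 10.55 × (28088)² = 1.118 × 10⁻⁵ × 10.55 × 788,935,744 ≈ 93,054.2 × g
Increase = 93,054.2 − 39,850.4 = 53,203.8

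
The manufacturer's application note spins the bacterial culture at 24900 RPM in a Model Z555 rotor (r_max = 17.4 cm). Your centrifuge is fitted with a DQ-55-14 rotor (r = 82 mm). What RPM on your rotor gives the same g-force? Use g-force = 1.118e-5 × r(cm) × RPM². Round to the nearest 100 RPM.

RCF_original = 1.118 × 10⁻⁵ × 17.4 × (24900)² = 1.118 × 10⁻⁵ × 17.4 × 620,010,000 ≈ 120,611.8 × g
Your rotor: r = 82 mm = 8.2 cm
120,611.8 = 1.118 × 10⁻⁵ × 8.2 × N²
N² = 120,611.8 / (9.1676 × 10⁻⁵) = 1,315,631,136
N ≈ √1,315,631,136 ≈ 36,271.6

≈ 36300 RPM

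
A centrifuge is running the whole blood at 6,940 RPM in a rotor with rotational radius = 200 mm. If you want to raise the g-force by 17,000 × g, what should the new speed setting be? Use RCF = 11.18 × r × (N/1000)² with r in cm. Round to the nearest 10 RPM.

11140 RPM

r = 200 mm = 20.0 cm
Current RCF = 11.18 × 20 × (6.94)² = 11.18 × 20 × 48.1636 ≈ 10,769.4 × g
Target RCF = 10,769.4 + 17,000 = 27,769.4 × g
(N/1000)² = 27,769.4 / 223.6 = 124.1923
N = 1000 × √124.1923 ≈ 11,144.2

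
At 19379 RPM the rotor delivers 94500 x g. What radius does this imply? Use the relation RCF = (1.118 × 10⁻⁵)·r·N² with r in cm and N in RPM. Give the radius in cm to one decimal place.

RCF = 1.118 × 10⁻⁵ × r × N²
94500 = 1.118 × 10⁻⁵ × r × (19379)²
r = 94500 / (1.118 × 10⁻⁵ × 375,545,641) = 94500 / 4198.6 ≈ 22.508 cm

≈ 22.5 cm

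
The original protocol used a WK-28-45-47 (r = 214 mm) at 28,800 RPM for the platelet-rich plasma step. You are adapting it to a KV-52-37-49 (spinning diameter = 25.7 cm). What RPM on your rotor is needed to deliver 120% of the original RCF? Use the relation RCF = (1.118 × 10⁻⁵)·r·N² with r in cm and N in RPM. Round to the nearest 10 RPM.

40710 RPM

Original rotor: r = 214 mm = 21.4 cm
RCF = 1.118 × 10⁻⁵ × r × N²
RCF_original = 1.118 × 10⁻⁵ × 21.4 × (28800)² = 1.118 × 10⁻⁵ × 21.4 × 829,440,000 ≈ 198,445.2 × g
Target RCF = 1.2 × 198,445.2 ≈ 238,134.2 × g
Your rotor: r = 25.7 / 2 = 12.85 cm
238,134.2 = 1.118 × 10⁻⁵ × 12.85 × N²
N² = 238,134.2 / (14.3663 × 10⁻⁵) = 1,657,588,941
N ≈ √1,657,588,941 ≈ 40,713.5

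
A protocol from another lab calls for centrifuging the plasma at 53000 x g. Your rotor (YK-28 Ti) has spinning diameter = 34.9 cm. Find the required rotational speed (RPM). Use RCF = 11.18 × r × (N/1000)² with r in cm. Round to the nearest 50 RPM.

≈ 16500 RPM

r = 34.9 / 2 = 17.45 cm
53,000 = 11.18 × 17.45 × (N/1000)²
(N/1000)² = 53,000 / 195.091 = 271.6681
N = 1000 × √271.6681 ≈ 16,482.4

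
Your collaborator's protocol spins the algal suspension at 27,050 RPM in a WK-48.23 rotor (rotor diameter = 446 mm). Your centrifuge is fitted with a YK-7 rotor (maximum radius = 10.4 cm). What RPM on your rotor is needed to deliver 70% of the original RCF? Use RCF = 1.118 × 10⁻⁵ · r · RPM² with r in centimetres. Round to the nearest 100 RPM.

Original rotor: r = 446 mm / 2 = 223 mm = 22.3 cm
RCF = 1.118 × 10⁻⁵ × r × N²
RCF_original = 1.118 × 10⁻⁵ × 22.3 × (27050)² = 1.118 × 10⁻⁵ × 22.3 × 731,702,500 ≈ 182,423.7 × g
Target RCF = 0.7 × 182,423.7 ≈ 127,696.6 × g
127,696.6 = 1.118 × 10⁻⁵ × 10.4 × N²
N² = 127,696.6 / (11.6272 × 10⁻⁵) = 1,098,257,534
N ≈ √1,098,257,534 ≈ 33,140.0

≈ 33100 RPM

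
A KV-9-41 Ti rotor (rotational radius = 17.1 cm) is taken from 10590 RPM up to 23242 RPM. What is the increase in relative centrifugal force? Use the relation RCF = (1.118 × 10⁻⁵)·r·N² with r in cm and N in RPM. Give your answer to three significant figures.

≈ 81800 x g

RCF₁ = 1.118 × 10⁻⁵ × 17.1 × (10590)² = 1.118 × 10⁻⁵ × 17.1 × 112,148,100 ≈ 21,440.2 × g
RCF₂ = 1.118 × 10⁻⁵ × 17.1 × (23242)² = 1.118 × 10⁻⁵ × 17.1 × 540,190,564 ≈ 103,272.6 × g
Increase = 103,272.6 − 21,440.2 = 81,832.4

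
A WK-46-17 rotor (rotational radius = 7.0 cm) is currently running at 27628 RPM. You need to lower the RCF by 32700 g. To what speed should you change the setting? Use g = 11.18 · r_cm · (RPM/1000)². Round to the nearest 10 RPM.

N₂ ≈ 18590 RPM

Current RCF = 11.18 × 7 × (27.628)² = 11.18 × 7 × 763.306384 ≈ 59,736.4 × g
Target RCF = 59,736.4 − 32,700 = 27,036.4 × g
(N/1000)² = 27,036.4 / 78.26 = 345.4689
N = 1000 × √345.4689 ≈ 18,586.8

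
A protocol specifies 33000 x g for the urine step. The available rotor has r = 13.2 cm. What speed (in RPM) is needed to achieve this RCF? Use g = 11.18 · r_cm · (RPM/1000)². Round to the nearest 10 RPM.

33,000 = 11.18 × 13.2 × (N/1000)²
(N/1000)² = 33,000 / 147.576 = 223.6136
N = 1000 × √223.6136 ≈ 14,953.7

14950 RPM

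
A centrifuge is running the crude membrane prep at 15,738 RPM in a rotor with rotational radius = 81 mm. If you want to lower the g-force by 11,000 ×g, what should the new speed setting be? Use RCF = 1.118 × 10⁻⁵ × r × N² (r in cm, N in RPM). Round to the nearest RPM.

N₂ ≈ 11235 RPM

r = 81 mm = 8.1 cm
Current RCF = 1.118 × 10⁻⁵ × 8.1 × (15738)² = 1.118 × 10⁻⁵ × 8.1 × 247,684,644 ≈ 22,429.8 × g
Target RCF = 22,429.8 − 11,000 = 11,429.8 × g
N² = 11,429.8 / (9.0558 × 10⁻⁵) = 126,215,243
N ≈ √126,215,243 ≈ 11,234.6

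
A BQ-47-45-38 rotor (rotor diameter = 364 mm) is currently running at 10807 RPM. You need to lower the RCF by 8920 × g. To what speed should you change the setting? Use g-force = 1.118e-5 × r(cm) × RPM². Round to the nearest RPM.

N₂ ≈ 8541 RPM

r = 364 mm / 2 = 182 mm = 18.2 cm
Current RCF = 1.118 × 10⁻⁵ × 18.2 × (10807)² = 1.118 × 10⁻⁵ × 18.2 × 116,791,249 ≈ 23,764.2 × g
Target RCF = 23,764.2 − 8,920 = 14,844.2 × g
N² = 14,844.2 / (20.3476 × 10⁻⁵) = 72,953,076
N ≈ √72,953,076 ≈ 8,541.3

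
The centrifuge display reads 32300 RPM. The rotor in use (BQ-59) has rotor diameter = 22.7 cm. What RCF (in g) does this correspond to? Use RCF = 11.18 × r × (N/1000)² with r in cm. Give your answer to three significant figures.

RCF ≈ 132000 g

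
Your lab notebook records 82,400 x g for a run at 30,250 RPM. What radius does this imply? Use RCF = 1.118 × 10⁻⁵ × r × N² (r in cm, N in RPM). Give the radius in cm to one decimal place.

RCF = 1.118 × 10⁻⁵ × r × N²
82400 = 1.118 × 10⁻⁵ × r × (30250)²
r = 82400 / (1.118 × 10⁻⁵ × 915,062,500) = 82400 / 10230.4 ≈ 8.054 cm

≈ 8.1 cm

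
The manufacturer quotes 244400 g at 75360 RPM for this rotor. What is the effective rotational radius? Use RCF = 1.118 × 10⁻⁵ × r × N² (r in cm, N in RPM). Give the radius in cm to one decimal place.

r ≈ 3.8 cm

244400 = 1.118 × 10⁻⁵ × r × (75360)²
r = 244400 / (1.118 × 10⁻⁵ × 5,679,129,600) = 244400 / 63492.67 ≈ 3.849 cm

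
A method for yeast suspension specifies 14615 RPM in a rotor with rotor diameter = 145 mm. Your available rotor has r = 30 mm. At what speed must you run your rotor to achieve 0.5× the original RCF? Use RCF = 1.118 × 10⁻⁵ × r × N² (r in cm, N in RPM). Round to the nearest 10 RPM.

16070 RPM

Original rotor: r = 145 mm / 2 = 72.5 mm = 7.25 cm
RCF_original = 1.118 × 10⁻⁵ × 7.25 × (14615)² = 1.118 × 10⁻⁵ × 7.25 × 213,598,225 ≈ 17,313.2 × g
Target RCF = 0.5 × 17,313.2 ≈ 8,656.6 × g
Your rotor: r = 30 mm = 3.0 cm
8,656.6 = 1.118 × 10⁻⁵ × 3 × N²
N² = 8,656.6 / (3.354 × 10⁻⁵) = 258,097,794
N ≈ √258,097,794 ≈ 16,065.4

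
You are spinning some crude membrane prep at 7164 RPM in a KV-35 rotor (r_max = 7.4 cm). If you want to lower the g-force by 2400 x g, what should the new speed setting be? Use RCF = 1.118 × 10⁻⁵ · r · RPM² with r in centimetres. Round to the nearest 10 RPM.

Current RCF = 1.118 × 10⁻⁵ × 7.4 × (7164)² = 1.118 × 10⁻⁵ × 7.4 × 51,322,896 ≈ 4,246 × g
Target RCF = 4,246 − 2,400 = 1,846 × g
N² = 1,846 / (8.2732 × 10⁻⁵) = 22,313,011
N ≈ √22,313,011 ≈ 4,723.7

N₂ ≈ 4720 RPM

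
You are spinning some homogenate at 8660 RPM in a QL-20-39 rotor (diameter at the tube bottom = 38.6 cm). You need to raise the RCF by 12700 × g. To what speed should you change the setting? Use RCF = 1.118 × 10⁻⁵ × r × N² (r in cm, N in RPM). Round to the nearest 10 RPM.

≈ 11570 RPM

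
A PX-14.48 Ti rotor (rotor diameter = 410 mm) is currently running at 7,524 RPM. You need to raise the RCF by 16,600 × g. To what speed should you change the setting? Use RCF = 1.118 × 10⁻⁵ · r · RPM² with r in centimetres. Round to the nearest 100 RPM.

r = 410 mm / 2 = 205 mm = 20.5 cm
Current RCF = 1.118 × 10⁻⁵ × 20.5 × (7524)² = 1.118 × 10⁻⁵ × 20.5 × 56,610,576 ≈ 12,974.6 × g
Target RCF = 12,974.6 + 16,600 = 29,574.6 × g
N² = 29,574.6 / (22.919 × 10⁻⁵) = 129,039,661
N ≈ √129,039,661 ≈ 11,359.6

N₂ ≈ 11400 RPM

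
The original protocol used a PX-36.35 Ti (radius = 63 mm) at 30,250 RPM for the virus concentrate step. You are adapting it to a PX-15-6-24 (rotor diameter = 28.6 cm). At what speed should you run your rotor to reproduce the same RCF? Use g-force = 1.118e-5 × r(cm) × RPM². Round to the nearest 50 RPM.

Original rotor: r = 63 mm = 6.3 cm
RCF_original = 1.118 × 10⁻⁵ × 6.3 × (30250)² = 1.118 × 10⁻⁵ × 6.3 × 915,062,500 ≈ 64,451.5 × g
Your rotor: r = 28.6 / 2 = 14.3 cm
64,451.5 = 1.118 × 10⁻⁵ × 14.3 × N²
N² = 64,451.5 / (15.9874 × 10⁻⁵) = 403,139,347
N ≈ √403,139,347 ≈ 20,078.3

20100 RPM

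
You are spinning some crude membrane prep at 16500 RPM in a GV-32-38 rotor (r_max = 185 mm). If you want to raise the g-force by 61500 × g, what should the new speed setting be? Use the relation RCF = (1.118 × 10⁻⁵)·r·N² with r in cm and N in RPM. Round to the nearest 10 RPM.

r = 185 mm = 18.5 cm
Current RCF = 1.118 × 10⁻⁵ × 18.5 × (16500)² = 1.118 × 10⁻⁵ × 18.5 × 272,250,000 ≈ 56,309.5 × g
Target RCF = 56,309.5 + 61,500 = 117,809.5 × g
N² = 117,809.5 / (20.683 × 10⁻⁵) = 569,595,803
N ≈ √569,595,803 ≈ 23,866.2

23870 RPM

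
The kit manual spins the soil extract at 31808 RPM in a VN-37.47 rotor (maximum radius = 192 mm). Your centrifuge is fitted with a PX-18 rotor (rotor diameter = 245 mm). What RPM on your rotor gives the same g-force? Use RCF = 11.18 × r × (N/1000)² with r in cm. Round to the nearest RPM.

Original rotor: r = 192 mm = 19.2 cm
RCF = 11.18 × r × (N/1000)²
RCF_original = 11.18 × 19.2 × (31.808)² = 11.18 × 19.2 × 1,011.748864 ≈ 217,178 × g
Your rotor: r = 245 mm / 2 = 122.5 mm = 12.25 cm
217,178 = 11.18 × 12.25 × (N/1000)²
(N/1000)² = 217,178 / 136.955 = 1585.762
N = 1000 × √1585.762 ≈ 39,821.6

39822 RPM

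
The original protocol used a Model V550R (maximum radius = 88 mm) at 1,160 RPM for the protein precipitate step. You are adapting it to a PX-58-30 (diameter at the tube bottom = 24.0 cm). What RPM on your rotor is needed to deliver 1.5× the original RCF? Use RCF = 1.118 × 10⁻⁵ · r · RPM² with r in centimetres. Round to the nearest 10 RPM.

1220 RPM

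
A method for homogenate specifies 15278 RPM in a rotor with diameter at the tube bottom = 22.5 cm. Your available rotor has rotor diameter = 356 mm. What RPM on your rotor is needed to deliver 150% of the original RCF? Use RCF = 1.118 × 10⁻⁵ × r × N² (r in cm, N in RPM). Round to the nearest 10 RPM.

Original rotor: r = 22.5 / 2 = 11.25 cm
RCF = 1.118 × 10⁻⁵ × r × N²
RCF_original = 1.118 × 10⁻⁵ × 11.25 × (15278)² = 1.118 × 10⁻⁵ × 11.25 × 233,417,284 ≈ 29,358.1 × g
Target RCF = 1.5 × 29,358.1 ≈ 44,037.1 × g
Your rotor: r = 356 mm / 2 = 178 mm = 17.8 cm
44,037.1 = 1.118 × 10⁻⁵ × 17.8 × N²
N² = 44,037.1 / (19.9004 × 10⁻⁵) = 221,287,512
N ≈ √221,287,512 ≈ 14,875.7

≈ 14880 RPM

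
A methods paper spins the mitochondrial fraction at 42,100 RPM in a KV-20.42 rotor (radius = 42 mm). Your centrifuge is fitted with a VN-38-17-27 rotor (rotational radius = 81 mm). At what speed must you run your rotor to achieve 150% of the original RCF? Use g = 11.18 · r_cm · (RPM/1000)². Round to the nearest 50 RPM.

≈ 37150 RPM

Original rotor: r = 42 mm = 4.2 cm
RCF = 11.18 × r × (N/1000)²
RCF_original = 11.18 × 4.2 × (42.1)² = 11.18 × 4.2 × 1,772.41 ≈ 83,225.3 × g
Target RCF = 1.5 × 83,225.3 ≈ 124,838 × g
Your rotor: r = 81 mm = 8.1 cm
124,838 = 11.18 × 8.1 × (N/1000)²
(N/1000)² = 124,838 / 90.558 = 1378.542
N = 1000 × √1378.542 ≈ 37,128.7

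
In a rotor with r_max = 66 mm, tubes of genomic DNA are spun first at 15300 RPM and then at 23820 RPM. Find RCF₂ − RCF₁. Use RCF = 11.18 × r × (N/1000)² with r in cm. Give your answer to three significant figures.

≈ 24600 x g

r = 66 mm = 6.6 cm
RCF₁ = 11.18 × 6.6 × (15.3)² = 11.18 × 6.6 × 234.09 ≈ 17,273 × g
RCF₂ = 11.18 × 6.6 × (23.82)² = 11.18 × 6.6 × 567.3924 ≈ 41,866.8 × g
Increase = 41,866.8 − 17,273 = 24,593.8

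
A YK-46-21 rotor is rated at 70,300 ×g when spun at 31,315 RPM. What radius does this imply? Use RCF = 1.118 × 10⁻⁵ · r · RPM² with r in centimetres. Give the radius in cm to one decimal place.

RCF = 1.118 × 10⁻⁵ × r × N²
70300 = 1.118 × 10⁻⁵ × r × (31315)²
r = 70300 / (1.118 × 10⁻⁵ × 980,629,225) = 70300 / 10963.43 ≈ 6.412 cm

≈ 6.4 cm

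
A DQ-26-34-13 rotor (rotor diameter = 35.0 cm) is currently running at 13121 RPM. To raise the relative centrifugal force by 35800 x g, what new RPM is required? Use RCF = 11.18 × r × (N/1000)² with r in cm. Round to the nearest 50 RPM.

18850 RPM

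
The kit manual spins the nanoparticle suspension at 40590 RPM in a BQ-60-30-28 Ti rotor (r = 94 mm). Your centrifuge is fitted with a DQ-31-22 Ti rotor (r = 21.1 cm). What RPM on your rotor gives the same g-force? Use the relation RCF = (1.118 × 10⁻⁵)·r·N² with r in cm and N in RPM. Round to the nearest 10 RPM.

27090 RPM

Original rotor: r = 94 mm = 9.4 cm
RCF = 1.118 × 10⁻⁵ × r × N²
RCF_original = 1.118 × 10⁻⁵ × 9.4 × (40590)² = 1.118 × 10⁻⁵ × 9.4 × 1,647,548,100 ≈ 173,144.1 × g
173,144.1 = 1.118 × 10⁻⁵ × 21.1 × N²
N² = 173,144.1 / (23.5898 × 10⁻⁵) = 733,978,669
N ≈ √733,978,669 ≈ 27,092.0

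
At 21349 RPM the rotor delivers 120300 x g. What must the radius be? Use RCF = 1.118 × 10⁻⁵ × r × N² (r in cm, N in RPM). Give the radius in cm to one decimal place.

r ≈ 23.6 cm

120300 = 1.118 × 10⁻⁵ × r × (21349)²
r = 120300 / (1.118 × 10⁻⁵ × 455,779,801) = 120300 / 5095.618 ≈ 23.609 cm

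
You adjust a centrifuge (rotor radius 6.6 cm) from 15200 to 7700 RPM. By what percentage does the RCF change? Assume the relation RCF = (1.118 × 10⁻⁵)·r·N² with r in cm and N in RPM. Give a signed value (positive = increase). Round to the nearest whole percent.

-74%

RCF ∝ N², so the ratio is (7700/15200)² = (0.506579)² = 0.2566.
Change = 0.2566 − 1 = -0.7434 → -74.3%.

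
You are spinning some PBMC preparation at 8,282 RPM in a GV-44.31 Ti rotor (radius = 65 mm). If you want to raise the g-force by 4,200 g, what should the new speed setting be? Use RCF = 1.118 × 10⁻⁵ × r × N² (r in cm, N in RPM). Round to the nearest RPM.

r = 65 mm = 6.5 cm
Current RCF = 1.118 × 10⁻⁵ × 6.5 × (8282)² = 1.118 × 10⁻⁵ × 6.5 × 68,591,524 ≈ 4,984.5 × g
Target RCF = 4,984.5 + 4,200 = 9,184.5 × g
N² = 9,184.5 / (7.267 × 10⁻⁵) = 126,386,404
N ≈ √126,386,404 ≈ 11,242.2

N₂ ≈ 11242 RPM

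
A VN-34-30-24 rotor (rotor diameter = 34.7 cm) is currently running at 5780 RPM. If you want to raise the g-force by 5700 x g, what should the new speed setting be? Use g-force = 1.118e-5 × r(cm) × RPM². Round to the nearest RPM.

r = 34.7 / 2 = 17.35 cm
Current RCF = 1.118 × 10⁻⁵ × 17.35 × (5780)² = 1.118 × 10⁻⁵ × 17.35 × 33,408,400 ≈ 6,480.3 × g
Target RCF = 6,480.3 + 5,700 = 12,180.3 × g
N² = 12,180.3 / (19.3973 × 10⁻⁵) = 62,793,791
N ≈ √62,793,791 ≈ 7,924.3

≈ 7924 RPM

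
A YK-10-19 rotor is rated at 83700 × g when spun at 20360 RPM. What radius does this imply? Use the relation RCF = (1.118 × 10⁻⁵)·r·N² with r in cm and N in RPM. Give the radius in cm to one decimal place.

18.1 cm

83700 = 1.118 × 10⁻⁵ × r × (20360)²
r = 83700 / (1.118 × 10⁻⁵ × 414,529,600) = 83700 / 4634.441 ≈ 18.060 cm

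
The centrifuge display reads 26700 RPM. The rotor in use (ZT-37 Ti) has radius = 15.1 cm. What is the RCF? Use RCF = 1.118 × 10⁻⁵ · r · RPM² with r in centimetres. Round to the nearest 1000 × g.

≈ 120000 × g

RCF = 1.118 × 10⁻⁵ × 15.1 × (26700)² = 1.118 × 10⁻⁵ × 15.1 × 712,890,000 ≈ 120,348.7 × g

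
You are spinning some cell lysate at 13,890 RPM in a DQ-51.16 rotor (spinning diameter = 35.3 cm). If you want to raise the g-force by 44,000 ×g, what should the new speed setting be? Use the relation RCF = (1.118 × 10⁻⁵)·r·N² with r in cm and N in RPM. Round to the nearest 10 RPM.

N₂ ≈ 20390 RPM

r = 35.3 / 2 = 17.65 cm
Current RCF = 1.118 × 10⁻⁵ × 17.65 × (13890)² = 1.118 × 10⁻⁵ × 17.65 × 192,932,100 ≈ 38,070.7 × g
Target RCF = 38,070.7 + 44,000 = 82,070.7 × g
N² = 82,070.7 / (19.7327 × 10⁻⁵) = 415,912,166
N ≈ √415,912,166 ≈ 20,393.9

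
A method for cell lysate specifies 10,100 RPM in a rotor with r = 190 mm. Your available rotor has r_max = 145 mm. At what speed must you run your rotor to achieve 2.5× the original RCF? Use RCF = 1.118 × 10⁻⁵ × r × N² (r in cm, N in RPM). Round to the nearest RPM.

Original rotor: r = 190 mm = 19.0 cm
RCF_original = 1.118 × 10⁻⁵ × 19 × (10100)² = 1.118 × 10⁻⁵ × 19 × 102,010,000 ≈ 21,669 × g
Target RCF = 2.5 × 21,669 ≈ 54,172.5 × g
Your rotor: r = 145 mm = 14.5 cm
54,172.5 = 1.118 × 10⁻⁵ × 14.5 × N²
N² = 54,172.5 / (16.211 × 10⁻⁵) = 334,171,242
N ≈ √334,171,242 ≈ 18,280.4

18280 RPM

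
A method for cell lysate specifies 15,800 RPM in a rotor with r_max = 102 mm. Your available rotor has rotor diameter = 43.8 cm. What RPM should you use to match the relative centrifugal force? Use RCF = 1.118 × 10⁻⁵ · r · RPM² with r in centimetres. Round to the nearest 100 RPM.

Original rotor: r = 102 mm = 10.2 cm
RCF_original = 1.118 × 10⁻⁵ × 10.2 × (15800)² = 1.118 × 10⁻⁵ × 10.2 × 249,640,000 ≈ 28,467.9 × g
Your rotor: r = 43.8 / 2 = 21.9 cm
28,467.9 = 1.118 × 10⁻⁵ × 21.9 × N²
N² = 28,467.9 / (24.4842 × 10⁻⁵) = 116,270,493
N ≈ √116,270,493 ≈ 10,782.9

10800 RPM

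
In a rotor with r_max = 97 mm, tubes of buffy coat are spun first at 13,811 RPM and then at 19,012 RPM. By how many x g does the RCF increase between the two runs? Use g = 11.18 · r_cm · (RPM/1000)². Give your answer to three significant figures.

≈ 18500 x g

r = 97 mm = 9.7 cm
RCF₁ = 11.18 × 9.7 × (13.811)² = 11.18 × 9.7 × 190.743721 ≈ 20,685.4 × g
RCF₂ = 11.18 × 9.7 × (19.012)² = 11.18 × 9.7 × 361.456144 ≈ 39,198.5 × g
Increase = 39,198.5 − 20,685.4 = 18,513.1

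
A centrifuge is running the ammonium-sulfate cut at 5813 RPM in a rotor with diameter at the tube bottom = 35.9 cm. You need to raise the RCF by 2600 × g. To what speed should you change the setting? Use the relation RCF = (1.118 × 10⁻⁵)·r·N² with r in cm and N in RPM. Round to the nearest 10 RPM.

N₂ ≈ 6840 RPM

r = 35.9 / 2 = 17.95 cm
Current RCF = 1.118 × 10⁻⁵ × 17.95 × (5813)² = 1.118 × 10⁻⁵ × 17.95 × 33,790,969 ≈ 6,781.2 × g
Target RCF = 6,781.2 + 2,600 = 9,381.2 × g
N² = 9,381.2 / (20.0681 × 10⁻⁵) = 46,746,827
N ≈ √46,746,827 ≈ 6,837.2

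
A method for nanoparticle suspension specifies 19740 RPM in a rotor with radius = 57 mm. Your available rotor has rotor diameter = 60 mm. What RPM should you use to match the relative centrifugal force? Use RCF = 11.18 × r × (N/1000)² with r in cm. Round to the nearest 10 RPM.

≈ 27210 RPM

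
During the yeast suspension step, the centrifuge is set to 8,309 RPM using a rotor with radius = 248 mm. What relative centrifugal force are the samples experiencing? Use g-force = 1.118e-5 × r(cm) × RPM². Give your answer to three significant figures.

r = 248 mm = 24.8 cm
RCF = 1.118 × 10⁻⁵ × 24.8 × (8309)² = 1.118 × 10⁻⁵ × 24.8 × 69,039,481 ≈ 19,142.2 × g

19100 x g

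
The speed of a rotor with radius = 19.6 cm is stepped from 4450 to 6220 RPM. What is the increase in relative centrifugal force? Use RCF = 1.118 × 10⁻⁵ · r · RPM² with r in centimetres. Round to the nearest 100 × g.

RCF₁ = 1.118 × 10⁻⁵ × 19.6 × (4450)² = 1.118 × 10⁻⁵ × 19.6 × 19,802,500 ≈ 4,339.3 × g
RCF₂ = 1.118 × 10⁻⁵ × 19.6 × (6220)² = 1.118 × 10⁻⁵ × 19.6 × 38,688,400 ≈ 8,477.7 × g
Increase = 8,477.7 − 4,339.3 = 4,138.4

≈ 4100 × g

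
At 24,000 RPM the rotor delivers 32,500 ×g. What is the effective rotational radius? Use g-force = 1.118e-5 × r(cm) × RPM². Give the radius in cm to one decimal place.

32500 = 1.118 × 10⁻⁵ × r × (24000)²
r = 32500 / (1.118 × 10⁻⁵ × 576,000,000) = 32500 / 6439.68 ≈ 5.047 cm

r ≈ 5.0 cm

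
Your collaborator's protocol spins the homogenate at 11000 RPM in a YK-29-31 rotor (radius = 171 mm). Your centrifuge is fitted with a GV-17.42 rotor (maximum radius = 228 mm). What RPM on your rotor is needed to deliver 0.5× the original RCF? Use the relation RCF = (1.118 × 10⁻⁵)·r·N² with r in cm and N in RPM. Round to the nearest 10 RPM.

Original rotor: r = 171 mm = 17.1 cm
RCF_original = 1.118 × 10⁻⁵ × 17.1 × (11000)² = 1.118 × 10⁻⁵ × 17.1 × 121,000,000 ≈ 23,132.5 × g
Target RCF = 0.5 × 23,132.5 ≈ 11,566.2 × g
Your rotor: r = 228 mm = 22.8 cm
11,566.2 = 1.118 × 10⁻⁵ × 22.8 × N²
N² = 11,566.2 / (25.4904 × 10⁻⁵) = 45,374,729
N ≈ √45,374,729 ≈ 6,736.1

6740 RPM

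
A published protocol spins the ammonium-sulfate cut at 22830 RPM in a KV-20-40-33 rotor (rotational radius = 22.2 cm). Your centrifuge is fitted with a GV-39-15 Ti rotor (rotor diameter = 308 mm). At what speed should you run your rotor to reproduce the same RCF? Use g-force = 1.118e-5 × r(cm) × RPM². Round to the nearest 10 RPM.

RCF = 1.118 × 10⁻⁵ × r × N²
RCF_original = 1.118 × 10⁻⁵ × 22.2 × (22830)² = 1.118 × 10⁻⁵ × 22.2 × 521,208,900 ≈ 129,362 × g
Your rotor: r = 308 mm / 2 = 154 mm = 15.4 cm
129,362 = 1.118 × 10⁻⁵ × 15.4 × N²
N² = 129,362 / (17.2172 × 10⁻⁵) = 751,353,298
N ≈ √751,353,298 ≈ 27,410.8

≈ 27410 RPM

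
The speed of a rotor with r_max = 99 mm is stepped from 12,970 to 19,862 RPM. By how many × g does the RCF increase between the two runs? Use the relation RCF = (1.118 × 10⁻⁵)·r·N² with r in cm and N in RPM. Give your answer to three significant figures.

r = 99 mm = 9.9 cm
RCF₁ = 1.118 × 10⁻⁵ × 9.9 × (12970)² = 1.118 × 10⁻⁵ × 9.9 × 168,220,900 ≈ 18,619 × g
RCF₂ = 1.118 × 10⁻⁵ × 9.9 × (19862)² = 1.118 × 10⁻⁵ × 9.9 × 394,499,044 ≈ 43,663.9 × g
Increase = 43,663.9 − 18,619 = 25,044.9

25000 × g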